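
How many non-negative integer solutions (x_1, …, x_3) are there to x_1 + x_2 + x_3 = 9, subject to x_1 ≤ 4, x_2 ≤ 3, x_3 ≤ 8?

19

Ignoring the caps, the number of non-negative solutions to x_1+…+x_3 = 9 is C(11,2) = 55.
Subtract solutions that violate a single cap (substitute x_i' = x_i − (cap_i+1)): x_1 ≥ 5 gives C(6,2) = 15; x_2 ≥ 4 gives C(7,2) = 21; x_3 ≥ 9 gives C(2,2) = 1. Together 37.
Add back pairs where two caps are both exceeded: 1 + 0 + 0 = 1.
By inclusion–exclusion the count is 55 − 37 + 1 = 19.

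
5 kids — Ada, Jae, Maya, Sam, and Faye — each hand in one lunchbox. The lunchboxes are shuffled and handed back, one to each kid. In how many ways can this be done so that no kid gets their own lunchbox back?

44

Count assignments avoiding every fixed point. For any j of the 5 kids fixed to their own lunchbox, the other 5−j can be arranged in (5−j)! ways.
By inclusion–exclusion this is Σ_{j=0}^{5} (−1)^j C(5,j)·(5−j)!.
Computing: 120 − 120 + 60 − 20 + 5 − 1 = 44.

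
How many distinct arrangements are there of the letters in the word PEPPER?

Letter multiplicities in PEPPER: E×2, P×3, R×1.
So there are 6! / (3!·2!) = 60 distinguishable arrangements.

60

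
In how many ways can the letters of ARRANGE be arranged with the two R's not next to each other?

Total arrangements of ARRANGE: 7!/(2!·2!) = 1260.
Arrangements with the R's together: treat RR as one letter, giving (6)!/(2!) = 360.
Subtracting, 1260 − 360 = 900 arrangements keep the R's apart.

900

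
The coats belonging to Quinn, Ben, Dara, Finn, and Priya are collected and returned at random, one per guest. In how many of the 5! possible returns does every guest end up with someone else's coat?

Let Aᵢ be the assignments in which guest i gets their own coat. We want the size of the complement of A₁∪…∪A_5.
By inclusion–exclusion this is Σ_{j=0}^{5} (−1)^j C(5,j)·(5−j)!.
Computing: 120 − 120 + 60 − 20 + 5 − 1 = 44.

44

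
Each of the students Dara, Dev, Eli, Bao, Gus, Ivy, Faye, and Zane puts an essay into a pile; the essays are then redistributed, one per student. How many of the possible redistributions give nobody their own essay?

Count assignments avoiding every fixed point. For any j of the 8 students fixed to their own essay, the other 8−j can be arranged in (8−j)! ways.
By inclusion–exclusion this is Σ_{j=0}^{8} (−1)^j C(8,j)·(8−j)!.
Computing: 40320 − 40320 + 20160 − 6720 + 1680 − 336 + 56 − 8 + 1 = 14833.

14833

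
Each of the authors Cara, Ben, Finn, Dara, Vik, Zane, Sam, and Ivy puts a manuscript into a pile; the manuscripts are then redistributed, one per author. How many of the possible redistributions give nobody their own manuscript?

14833

Let Aᵢ be the assignments in which author i gets their own manuscript. We want the size of the complement of A₁∪…∪A_8.
By inclusion–exclusion this is Σ_{j=0}^{8} (−1)^j C(8,j)·(8−j)!.
Computing: 40320 − 40320 + 20160 − 6720 + 1680 − 336 + 56 − 8 + 1 = 14833.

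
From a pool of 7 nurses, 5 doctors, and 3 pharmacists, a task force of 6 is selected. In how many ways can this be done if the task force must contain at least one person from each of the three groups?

Total 6-person selections from all 15: C(15,6) = 5005.
Subtract selections that omit an entire group: no nurses → C(8,6) = 28; no doctors → C(10,6) = 210; no pharmacists → C(12,6) = 924.
Add back selections omitting two groups (i.e. drawn from a single group): C(7,6) + C(5,6) + C(3,6) = 7.
By inclusion–exclusion: 5005 − 1162 + 7 = 3850.

3850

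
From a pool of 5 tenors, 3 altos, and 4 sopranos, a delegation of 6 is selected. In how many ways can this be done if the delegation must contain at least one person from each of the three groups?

With no constraint there are C(12,6) = 924 possible selections.
Selections missing a whole group: no tenors → C(7,6) = 7; no altos → C(9,6) = 84; no sopranos → C(8,6) = 28.
Add back selections omitting two groups (i.e. drawn from a single group): C(5,6) + C(3,6) + C(4,6) = 0.
By inclusion–exclusion: 924 − 119 + 0 = 805.

805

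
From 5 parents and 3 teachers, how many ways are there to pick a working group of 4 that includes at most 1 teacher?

Split by how many teachers are chosen (0 through 1).
Sum: C(3,0)·C(5,4) + C(3,1)·C(5,3) = 5 + 30 = 35.

35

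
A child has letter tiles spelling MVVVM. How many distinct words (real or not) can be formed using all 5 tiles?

10

MVVVM has 5 letters with M appearing twice and V appearing 3 times.
The number of distinct arrangements is 5!/(3!·2!) = 120/12 = 10.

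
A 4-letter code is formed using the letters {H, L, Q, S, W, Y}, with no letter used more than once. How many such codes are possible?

360

Choose and order 4 of the 6 symbols: the first letter has 6 options, the next 5, then 4, 3.
6 × 5 × 4 × 3 = 360.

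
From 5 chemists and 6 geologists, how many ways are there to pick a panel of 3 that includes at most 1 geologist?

70

Split by how many geologists are chosen (0 through 1).
Sum: C(6,0)·C(5,3) + C(6,1)·C(5,2) = 10 + 60 = 70.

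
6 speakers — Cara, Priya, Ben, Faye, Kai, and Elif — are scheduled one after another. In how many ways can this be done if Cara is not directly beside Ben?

Of the 6! = 720 arrangements, those with Cara and Ben adjacent number 2 × 5! = 240 (treat the pair as a block with 2 internal orders).
So 720 − 240 = 480 arrangements keep them apart.

480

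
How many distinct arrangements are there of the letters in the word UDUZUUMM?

840

Letter multiplicities in UDUZUUMM: D×1, M×2, U×4, Z×1.
The number of distinct arrangements is 8!/(4!·2!) = 40320/48 = 840.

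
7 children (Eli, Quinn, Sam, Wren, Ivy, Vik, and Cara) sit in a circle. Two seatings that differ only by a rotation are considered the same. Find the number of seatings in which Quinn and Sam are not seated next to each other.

All circular seatings of 7 people number (6)! = 720.
Those with Quinn next to Sam: fuse the pair into one unit and seat 6 units around a circle — 2·(5)! = 240.
Subtracting, 720 − 240 = 480.

480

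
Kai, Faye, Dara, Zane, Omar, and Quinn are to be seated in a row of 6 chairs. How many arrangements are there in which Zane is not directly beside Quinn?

Of the 6! = 720 arrangements, those with Zane and Quinn adjacent number 2 × 5! = 240 (treat the pair as a block with 2 internal orders).
Complementary counting: 720 − 240 = 480.

480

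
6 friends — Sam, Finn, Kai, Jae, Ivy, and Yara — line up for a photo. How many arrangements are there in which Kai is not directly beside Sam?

480

There are 6! = 720 arrangements in all. If Kai and Sam are adjacent, merging them into one block gives 2·(5)! = 240 arrangements.
So 720 − 240 = 480 arrangements keep them apart.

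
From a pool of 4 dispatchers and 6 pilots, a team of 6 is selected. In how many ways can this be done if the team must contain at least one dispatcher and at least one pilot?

209

Total 6-person selections from all 10: C(10,6) = 210.
Subtract selections that omit an entire group: no dispatchers → C(6,6) = 1; no pilots → C(4,6) = 0.
Both groups omitted at once is impossible, so 210 − 1 = 209.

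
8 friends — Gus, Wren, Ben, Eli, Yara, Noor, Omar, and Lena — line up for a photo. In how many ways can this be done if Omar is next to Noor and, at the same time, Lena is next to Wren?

Treat {Omar,Noor} as one block (2 orders) and {Lena,Wren} as another (2 orders).
That leaves 6 units to arrange: 2 × 2 × 6! = 4 × 720 = 2880.

2880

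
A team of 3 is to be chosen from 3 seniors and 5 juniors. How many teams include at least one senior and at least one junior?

45

With no constraint there are C(8,3) = 56 possible selections.
Subtract selections that omit an entire group: no seniors → C(5,3) = 10; no juniors → C(3,3) = 1.
Both groups omitted at once is impossible, so 56 − 11 = 45.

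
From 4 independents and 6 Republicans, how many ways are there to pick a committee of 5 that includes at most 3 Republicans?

186

Split by how many Republicans are chosen (0 through 3).
Sum: C(6,0)·C(4,5) + C(6,1)·C(4,4) + C(6,2)·C(4,3) + C(6,3)·C(4,2) = 0 + 6 + 60 + 120 = 186.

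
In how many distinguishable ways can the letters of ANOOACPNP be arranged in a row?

22680

Letter multiplicities in ANOOACPNP: A×2, C×1, N×2, O×2, P×2.
The number of distinct arrangements is 9!/(2!·2!·2!·2!) = 362880/16 = 22680.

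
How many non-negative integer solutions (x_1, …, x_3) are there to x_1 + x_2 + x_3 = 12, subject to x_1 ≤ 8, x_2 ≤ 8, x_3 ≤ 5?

By stars and bars, unrestricted non-negative solutions to x_1+…+x_3 = 12 number C(12+2,2) = 91.
Subtract solutions that violate a single cap (substitute x_i' = x_i − (cap_i+1)): x_1 ≥ 9 gives C(5,2) = 10; x_2 ≥ 9 gives C(5,2) = 10; x_3 ≥ 6 gives C(8,2) = 28. Together 48.
No two caps can be exceeded simultaneously, so the pair terms are all 0.
By inclusion–exclusion the count is 91 − 48 + 0 = 43.

43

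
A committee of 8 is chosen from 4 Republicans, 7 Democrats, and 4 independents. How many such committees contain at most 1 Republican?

1485

Split by how many Republicans are chosen (0 through 1).
Sum: C(4,0)·C(11,8) + C(4,1)·C(11,7) = 165 + 1320 = 1485.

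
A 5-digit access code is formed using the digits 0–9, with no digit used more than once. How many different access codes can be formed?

This is a permutation of 5 out of 10: P(10,5) = 10!/5!.
That product is 10 × 9 × 8 × 7 × 6 = 30240.

30240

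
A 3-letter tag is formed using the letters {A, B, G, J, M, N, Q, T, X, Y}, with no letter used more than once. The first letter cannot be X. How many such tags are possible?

The first letter has 10−1 = 9 choices (anything except X).
The remaining 2 letters are filled from the other 9 symbols without repetition: 9 × 8 = 72.
Total: 9 × 72 = 648.

648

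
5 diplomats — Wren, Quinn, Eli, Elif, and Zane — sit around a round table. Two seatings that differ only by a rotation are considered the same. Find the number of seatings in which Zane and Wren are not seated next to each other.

All circular seatings of 5 people number (4)! = 24.
Seatings with Zane beside Wren: treat them as a block with 2 internal orders, giving 2 × (3)! = 12.
Subtracting, 24 − 12 = 12.

12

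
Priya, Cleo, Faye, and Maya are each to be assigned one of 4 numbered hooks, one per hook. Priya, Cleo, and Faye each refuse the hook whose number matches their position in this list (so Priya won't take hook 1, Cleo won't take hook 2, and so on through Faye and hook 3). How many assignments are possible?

Let Aᵢ (for i ∈ {1, 2, 3}) be the placements that put person i in their forbidden hook. Any j of these fix j positions, leaving (4−j)! ways to fill the rest, and there are C(3,j) ways to pick which j.
By inclusion–exclusion, the number of valid placements is Σ_{j=0}^{3} (−1)^j C(3,j)·(4−j)!.
Computing: 24 − 18 + 6 − 1 = 11.

11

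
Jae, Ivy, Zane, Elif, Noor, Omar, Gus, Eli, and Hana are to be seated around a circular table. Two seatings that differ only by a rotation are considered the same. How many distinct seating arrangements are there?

40320

Seat Jae anywhere (absorbing the rotational symmetry), then permute the other 8: (8)! = 40320.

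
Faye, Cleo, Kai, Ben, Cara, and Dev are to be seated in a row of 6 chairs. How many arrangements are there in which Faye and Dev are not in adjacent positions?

480

There are 6! = 720 arrangements in all. If Faye and Dev are adjacent, merging them into one block gives 2·(5)! = 240 arrangements.
Complementary counting: 720 − 240 = 480.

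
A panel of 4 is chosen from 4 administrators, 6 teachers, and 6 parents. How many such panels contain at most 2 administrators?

1771

Split by how many administrators are chosen (0 through 2).
Sum: C(4,0)·C(12,4) + C(4,1)·C(12,3) + C(4,2)·C(12,2) = 495 + 880 + 396 = 1771.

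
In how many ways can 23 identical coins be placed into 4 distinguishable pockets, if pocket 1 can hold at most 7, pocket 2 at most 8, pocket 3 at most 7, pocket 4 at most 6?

56

Ignoring the caps, the number of non-negative solutions to x_1+…+x_4 = 23 is C(26,3) = 2600.
Subtract solutions that violate a single cap (substitute x_i' = x_i − (cap_i+1)): x_1 ≥ 8 gives C(18,3) = 816; x_2 ≥ 9 gives C(17,3) = 680; x_3 ≥ 8 gives C(18,3) = 816; x_4 ≥ 7 gives C(19,3) = 969. Together 3281.
Add back pairs where two caps are both exceeded: 84 + 120 + 165 + 84 + 120 + 165 = 738.
Subtract triples: 0 + 0 + 1 + 0 = 1.
By inclusion–exclusion the count is 2600 − 3281 + 738 − 1 = 56.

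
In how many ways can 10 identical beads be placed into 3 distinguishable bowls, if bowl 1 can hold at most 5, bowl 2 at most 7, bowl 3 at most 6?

Without the upper bounds there are C(12,2) = 66 ways to split 10 among 3 bowls.
Subtract solutions that violate a single cap (substitute x_i' = x_i − (cap_i+1)): x_1 ≥ 6 gives C(6,2) = 15; x_2 ≥ 8 gives C(4,2) = 6; x_3 ≥ 7 gives C(5,2) = 10. Together 31.
No two caps can be exceeded simultaneously, so the pair terms are all 0.
By inclusion–exclusion the count is 66 − 31 + 0 = 35.

35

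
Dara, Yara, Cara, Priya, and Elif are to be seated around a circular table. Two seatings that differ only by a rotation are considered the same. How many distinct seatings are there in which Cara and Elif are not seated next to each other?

Without the restriction there are (4)! = 24 seatings.
Those with Cara next to Elif: fuse the pair into one unit and seat 4 units around a circle — 2·(3)! = 12.
Subtracting, 24 − 12 = 12.

12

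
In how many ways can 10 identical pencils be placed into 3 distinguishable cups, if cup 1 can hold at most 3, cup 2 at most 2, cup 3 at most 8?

9

Ignoring the caps, the number of non-negative solutions to x_1+…+x_3 = 10 is C(12,2) = 66.
Subtract solutions that violate a single cap (substitute x_i' = x_i − (cap_i+1)): x_1 ≥ 4 gives C(8,2) = 28; x_2 ≥ 3 gives C(9,2) = 36; x_3 ≥ 9 gives C(3,2) = 3. Together 67.
Add back pairs where two caps are both exceeded: 10 + 0 + 0 = 10.
By inclusion–exclusion the count is 66 − 67 + 10 = 9.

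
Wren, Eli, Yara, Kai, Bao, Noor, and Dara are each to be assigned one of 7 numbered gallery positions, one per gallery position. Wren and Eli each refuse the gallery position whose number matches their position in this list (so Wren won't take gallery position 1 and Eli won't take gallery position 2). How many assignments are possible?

Let Aᵢ (for i ∈ {1, 2}) be the placements that put person i in their forbidden gallery position. Any j of these fix j positions, leaving (7−j)! ways to fill the rest, and there are C(2,j) ways to pick which j.
By inclusion–exclusion, the number of valid placements is Σ_{j=0}^{2} (−1)^j C(2,j)·(7−j)!.
Computing: 5040 − 1440 + 120 = 3720.

3720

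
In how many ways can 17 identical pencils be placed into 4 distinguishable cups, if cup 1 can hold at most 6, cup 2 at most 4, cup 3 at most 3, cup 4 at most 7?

By stars and bars, unrestricted non-negative solutions to x_1+…+x_4 = 17 number C(17+3,3) = 1140.
Subtract solutions that violate a single cap (substitute x_i' = x_i − (cap_i+1)): x_1 ≥ 7 gives C(13,3) = 286; x_2 ≥ 5 gives C(15,3) = 455; x_3 ≥ 4 gives C(16,3) = 560; x_4 ≥ 8 gives C(12,3) = 220. Together 1521.
Add back pairs where two caps are both exceeded: 56 + 84 + 10 + 165 + 35 + 56 = 406.
Subtract triples: 4 + 0 + 0 + 1 = 5.
By inclusion–exclusion the count is 1140 − 1521 + 406 − 5 = 20.

20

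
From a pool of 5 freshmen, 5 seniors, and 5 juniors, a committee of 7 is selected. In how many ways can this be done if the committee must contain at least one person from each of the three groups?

6075

With no constraint there are C(15,7) = 6435 possible selections.
Selections missing a whole group: no freshmen → C(10,7) = 120; no seniors → C(10,7) = 120; no juniors → C(10,7) = 120.
Add back selections omitting two groups (i.e. drawn from a single group): C(5,7) + C(5,7) + C(5,7) = 0.
By inclusion–exclusion: 6435 − 360 + 0 = 6075.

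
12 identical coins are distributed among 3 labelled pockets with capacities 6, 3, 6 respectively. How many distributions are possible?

By stars and bars, unrestricted non-negative solutions to x_1+…+x_3 = 12 number C(12+2,2) = 91.
Subtract solutions that violate a single cap (substitute x_i' = x_i − (cap_i+1)): x_1 ≥ 7 gives C(7,2) = 21; x_2 ≥ 4 gives C(10,2) = 45; x_3 ≥ 7 gives C(7,2) = 21. Together 87.
Add back pairs where two caps are both exceeded: 3 + 0 + 3 = 6.
By inclusion–exclusion the count is 91 − 87 + 6 = 10.

10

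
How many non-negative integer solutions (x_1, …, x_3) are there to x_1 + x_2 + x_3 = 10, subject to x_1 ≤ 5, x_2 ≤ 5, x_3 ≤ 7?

30

Without the upper bounds there are C(12,2) = 66 ways to split 10 among 3 variables.
Subtract solutions that violate a single cap (substitute x_i' = x_i − (cap_i+1)): x_1 ≥ 6 gives C(6,2) = 15; x_2 ≥ 6 gives C(6,2) = 15; x_3 ≥ 8 gives C(4,2) = 6. Together 36.
No two caps can be exceeded simultaneously, so the pair terms are all 0.
By inclusion–exclusion the count is 66 − 36 + 0 = 30.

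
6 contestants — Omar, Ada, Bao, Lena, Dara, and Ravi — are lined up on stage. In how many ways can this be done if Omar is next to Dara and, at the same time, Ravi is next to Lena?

Treat {Omar,Dara} as one block (2 orders) and {Ravi,Lena} as another (2 orders).
That leaves 4 units to arrange: 2 × 2 × 4! = 4 × 24 = 96.

96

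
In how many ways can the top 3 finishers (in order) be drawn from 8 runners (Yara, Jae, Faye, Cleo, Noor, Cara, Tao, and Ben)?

This is an ordered selection of 3 from 8: P(8,3).
That gives 8 × 7 × 6 = 336.

336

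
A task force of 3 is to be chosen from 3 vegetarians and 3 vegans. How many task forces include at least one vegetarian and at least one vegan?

18

With no constraint there are C(6,3) = 20 possible selections.
Subtract selections that omit an entire group: no vegetarians → C(3,3) = 1; no vegans → C(3,3) = 1.
Both groups omitted at once is impossible, so 20 − 2 = 18.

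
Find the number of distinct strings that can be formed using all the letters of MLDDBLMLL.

MLDDBLMLL has 9 letters with D appearing twice, L appearing 4 times, and M appearing twice.
So there are 9! / (4!·2!·2!) = 3780 distinguishable arrangements.

3780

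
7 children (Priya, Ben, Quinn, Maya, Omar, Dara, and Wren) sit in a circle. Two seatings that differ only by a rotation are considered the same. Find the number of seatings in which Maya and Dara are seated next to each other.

Treat {Maya, Dara} as one unit (2 internal orders) and seat the resulting 6 units around the table: (5)! circular arrangements.
So 2 × (5)! = 2 × 120 = 240.

240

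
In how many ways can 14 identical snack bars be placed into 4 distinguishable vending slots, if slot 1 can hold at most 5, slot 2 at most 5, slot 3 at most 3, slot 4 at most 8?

92

By stars and bars, unrestricted non-negative solutions to x_1+…+x_4 = 14 number C(14+3,3) = 680.
Subtract solutions that violate a single cap (substitute x_i' = x_i − (cap_i+1)): x_1 ≥ 6 gives C(11,3) = 165; x_2 ≥ 6 gives C(11,3) = 165; x_3 ≥ 4 gives C(13,3) = 286; x_4 ≥ 9 gives C(8,3) = 56. Together 672.
Add back pairs where two caps are both exceeded: 10 + 35 + 0 + 35 + 0 + 4 = 84.
By inclusion–exclusion the count is 680 − 672 + 84 = 92.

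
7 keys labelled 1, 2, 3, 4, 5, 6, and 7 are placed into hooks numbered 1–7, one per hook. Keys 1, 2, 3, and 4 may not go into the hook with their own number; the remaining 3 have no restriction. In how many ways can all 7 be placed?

2790

Let Aᵢ (for 1 ≤ i ≤ 4) be the placements that put key i in its forbidden hook. Any j of these fix j positions, leaving (7−j)! ways to fill the rest, and there are C(4,j) ways to pick which j.
By inclusion–exclusion, the number of valid placements is Σ_{j=0}^{4} (−1)^j C(4,j)·(7−j)!.
Computing: 5040 − 2880 + 720 − 96 + 6 = 2790.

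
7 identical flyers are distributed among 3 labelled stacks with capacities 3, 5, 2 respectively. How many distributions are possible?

9

By stars and bars, unrestricted non-negative solutions to x_1+…+x_3 = 7 number C(7+2,2) = 36.
Subtract solutions that violate a single cap (substitute x_i' = x_i − (cap_i+1)): x_1 ≥ 4 gives C(5,2) = 10; x_2 ≥ 6 gives C(3,2) = 3; x_3 ≥ 3 gives C(6,2) = 15. Together 28.
Add back pairs where two caps are both exceeded: 0 + 1 + 0 = 1.
By inclusion–exclusion the count is 36 − 28 + 1 = 9.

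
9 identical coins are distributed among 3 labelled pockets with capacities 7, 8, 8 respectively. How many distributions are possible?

By stars and bars, unrestricted non-negative solutions to x_1+…+x_3 = 9 number C(9+2,2) = 55.
Subtract solutions that violate a single cap (substitute x_i' = x_i − (cap_i+1)): x_1 ≥ 8 gives C(3,2) = 3; x_2 ≥ 9 gives C(2,2) = 1; x_3 ≥ 9 gives C(2,2) = 1. Together 5.
No two caps can be exceeded simultaneously, so the pair terms are all 0.
By inclusion–exclusion the count is 55 − 5 + 0 = 50.

50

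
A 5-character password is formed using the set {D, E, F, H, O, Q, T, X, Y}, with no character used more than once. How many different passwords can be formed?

15120

With no repetition, fill the 5 characters in order: 9 choices, then 8, down to 5.
9 × 8 × 7 × 6 × 5 = 15120.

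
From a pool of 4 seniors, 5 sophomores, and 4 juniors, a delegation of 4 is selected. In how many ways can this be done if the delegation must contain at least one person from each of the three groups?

400

Total 4-person selections from all 13: C(13,4) = 715.
Subtract selections that omit an entire group: no seniors → C(9,4) = 126; no sophomores → C(8,4) = 70; no juniors → C(9,4) = 126.
Add back selections omitting two groups (i.e. drawn from a single group): C(4,4) + C(5,4) + C(4,4) = 7.
By inclusion–exclusion: 715 − 322 + 7 = 400.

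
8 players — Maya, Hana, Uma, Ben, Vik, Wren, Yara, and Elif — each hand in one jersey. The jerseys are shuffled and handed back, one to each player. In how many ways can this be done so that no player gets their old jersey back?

14833

This is the derangement count D_8: permutations of 8 items with no fixed point.
By inclusion–exclusion this is Σ_{j=0}^{8} (−1)^j C(8,j)·(8−j)!.
Computing: 40320 − 40320 + 20160 − 6720 + 1680 − 336 + 56 − 8 + 1 = 14833.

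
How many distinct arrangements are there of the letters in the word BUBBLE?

Letter multiplicities in BUBBLE: B×3, E×1, L×1, U×1.
So there are 6! / (3!) = 120 distinguishable arrangements.

120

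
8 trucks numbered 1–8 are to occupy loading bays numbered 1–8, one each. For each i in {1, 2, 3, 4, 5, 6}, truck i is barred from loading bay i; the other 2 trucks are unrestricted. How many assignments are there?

Let Aᵢ (for 1 ≤ i ≤ 6) be the placements that put truck i in its forbidden loading bay. Any j of these fix j positions, leaving (8−j)! ways to fill the rest, and there are C(6,j) ways to pick which j.
By inclusion–exclusion, the number of valid placements is Σ_{j=0}^{6} (−1)^j C(6,j)·(8−j)!.
Computing: 40320 − 30240 + 10800 − 2400 + 360 − 36 + 2 = 18806.

18806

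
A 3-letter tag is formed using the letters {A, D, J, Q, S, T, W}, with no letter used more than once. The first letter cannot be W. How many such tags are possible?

The first letter has 7−1 = 6 choices (anything except W).
The remaining 2 letters are filled from the other 6 symbols without repetition: 6 × 5 = 30.
Total: 6 × 30 = 180.

180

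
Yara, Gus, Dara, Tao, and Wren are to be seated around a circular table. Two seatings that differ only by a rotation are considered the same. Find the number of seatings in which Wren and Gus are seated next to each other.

Treat {Wren, Gus} as one unit (2 internal orders) and seat the resulting 4 units around the table: (3)! circular arrangements.
So 2 × (3)! = 2 × 6 = 12.

12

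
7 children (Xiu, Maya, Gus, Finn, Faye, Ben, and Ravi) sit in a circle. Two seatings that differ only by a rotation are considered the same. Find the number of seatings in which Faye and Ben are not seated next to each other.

480

Without the restriction there are (6)! = 720 seatings.
Those with Faye next to Ben: fuse the pair into one unit and seat 6 units around a circle — 2·(5)! = 240.
Subtracting, 720 − 240 = 480.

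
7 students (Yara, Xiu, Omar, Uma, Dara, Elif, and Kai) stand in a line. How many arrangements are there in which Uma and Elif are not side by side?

3600

There are 7! = 5040 arrangements in all. If Uma and Elif are adjacent, merging them into one block gives 2·(6)! = 1440 arrangements.
Complementary counting: 5040 − 1440 = 3600.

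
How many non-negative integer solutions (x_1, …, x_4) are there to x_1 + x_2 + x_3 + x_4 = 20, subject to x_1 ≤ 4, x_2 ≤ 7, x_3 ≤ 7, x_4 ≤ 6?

35

Ignoring the caps, the number of non-negative solutions to x_1+…+x_4 = 20 is C(23,3) = 1771.
Subtract solutions that violate a single cap (substitute x_i' = x_i − (cap_i+1)): x_1 ≥ 5 gives C(18,3) = 816; x_2 ≥ 8 gives C(15,3) = 455; x_3 ≥ 8 gives C(15,3) = 455; x_4 ≥ 7 gives C(16,3) = 560. Together 2286.
Add back pairs where two caps are both exceeded: 120 + 120 + 165 + 35 + 56 + 56 = 552.
Subtract triples: 0 + 1 + 1 + 0 = 2.
By inclusion–exclusion the count is 1771 − 2286 + 552 − 2 = 35.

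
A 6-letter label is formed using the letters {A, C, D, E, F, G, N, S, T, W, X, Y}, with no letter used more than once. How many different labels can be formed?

665280

With no repetition, fill the 6 letters in order: 12 choices, then 11, down to 7.
12 × 11 × 10 × 9 × 8 × 7 = 665280.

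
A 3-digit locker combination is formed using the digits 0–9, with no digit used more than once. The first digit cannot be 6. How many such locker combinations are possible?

648

The first digit has 10−1 = 9 choices (anything except 6).
The remaining 2 digits are filled from the other 9 symbols without repetition: 9 × 8 = 72.
Total: 9 × 72 = 648.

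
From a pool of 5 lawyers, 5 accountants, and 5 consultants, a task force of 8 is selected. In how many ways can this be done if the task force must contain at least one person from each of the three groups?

6300

With no constraint there are C(15,8) = 6435 possible selections.
Subtract selections that omit an entire group: no lawyers → C(10,8) = 45; no accountants → C(10,8) = 45; no consultants → C(10,8) = 45.
Add back selections omitting two groups (i.e. drawn from a single group): C(5,8) + C(5,8) + C(5,8) = 0.
By inclusion–exclusion: 6435 − 135 + 0 = 6300.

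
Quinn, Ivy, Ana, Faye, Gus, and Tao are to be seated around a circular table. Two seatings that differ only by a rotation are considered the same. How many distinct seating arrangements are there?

120

Seat Quinn anywhere (absorbing the rotational symmetry), then permute the other 5: (5)! = 120.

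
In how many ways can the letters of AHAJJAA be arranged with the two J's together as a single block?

30

Treat the 2 copies of J as a single block. The multiset to arrange is then {JJ, A, A, A, A, H}, 6 items in all.
That gives (6)!/(4!) = 30 arrangements.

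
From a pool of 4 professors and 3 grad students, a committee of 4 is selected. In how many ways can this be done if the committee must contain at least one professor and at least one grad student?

34

Unrestricted: C(7,4) = 35 ways to pick any 4 of the 7.
Selections missing a whole group: no professors → C(3,4) = 0; no grad students → C(4,4) = 1.
Both groups omitted at once is impossible, so 35 − 1 = 34.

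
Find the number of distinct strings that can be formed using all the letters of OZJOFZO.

420

OZJOFZO has 7 letters with O appearing 3 times and Z appearing twice.
The number of distinct arrangements is 7!/(3!·2!) = 5040/12 = 420.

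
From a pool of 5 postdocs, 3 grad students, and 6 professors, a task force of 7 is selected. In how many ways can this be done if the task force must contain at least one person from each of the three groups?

With no constraint there are C(14,7) = 3432 possible selections.
Subtract selections that omit an entire group: no postdocs → C(9,7) = 36; no grad students → C(11,7) = 330; no professors → C(8,7) = 8.
Add back selections omitting two groups (i.e. drawn from a single group): C(5,7) + C(3,7) + C(6,7) = 0.
By inclusion–exclusion: 3432 − 374 + 0 = 3058.

3058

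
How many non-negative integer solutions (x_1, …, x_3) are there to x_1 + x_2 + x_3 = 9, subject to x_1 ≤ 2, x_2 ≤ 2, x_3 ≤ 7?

By stars and bars, unrestricted non-negative solutions to x_1+…+x_3 = 9 number C(9+2,2) = 55.
Subtract solutions that violate a single cap (substitute x_i' = x_i − (cap_i+1)): x_1 ≥ 3 gives C(8,2) = 28; x_2 ≥ 3 gives C(8,2) = 28; x_3 ≥ 8 gives C(3,2) = 3. Together 59.
Add back pairs where two caps are both exceeded: 10 + 0 + 0 = 10.
By inclusion–exclusion the count is 55 − 59 + 10 = 6.

6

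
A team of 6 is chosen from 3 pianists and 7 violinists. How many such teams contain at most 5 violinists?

Split by how many violinists are chosen (0 through 5).
Sum: C(7,0)·C(3,6) + C(7,1)·C(3,5) + C(7,2)·C(3,4) + C(7,3)·C(3,3) + C(7,4)·C(3,2) + C(7,5)·C(3,1) = 0 + 0 + 0 + 35 + 105 + 63 = 203.

203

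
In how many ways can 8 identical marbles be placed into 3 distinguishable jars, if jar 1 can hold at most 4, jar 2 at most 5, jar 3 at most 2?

Ignoring the caps, the number of non-negative solutions to x_1+…+x_3 = 8 is C(10,2) = 45.
Subtract solutions that violate a single cap (substitute x_i' = x_i − (cap_i+1)): x_1 ≥ 5 gives C(5,2) = 10; x_2 ≥ 6 gives C(4,2) = 6; x_3 ≥ 3 gives C(7,2) = 21. Together 37.
Add back pairs where two caps are both exceeded: 0 + 1 + 0 = 1.
By inclusion–exclusion the count is 45 − 37 + 1 = 9.

9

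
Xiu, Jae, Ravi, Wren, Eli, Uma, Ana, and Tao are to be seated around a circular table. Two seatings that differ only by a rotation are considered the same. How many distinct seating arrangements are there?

Around a circle, 8 distinct people have 8!/8 = (7)! = 5040 rotationally distinct seatings.

5040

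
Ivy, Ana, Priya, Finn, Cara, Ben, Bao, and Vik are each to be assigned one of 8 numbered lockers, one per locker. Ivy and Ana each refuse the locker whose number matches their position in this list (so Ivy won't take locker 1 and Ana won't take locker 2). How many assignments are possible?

30960

Let Aᵢ (for i ∈ {1, 2}) be the placements that put person i in their forbidden locker. Any j of these fix j positions, leaving (8−j)! ways to fill the rest, and there are C(2,j) ways to pick which j.
By inclusion–exclusion, the number of valid placements is Σ_{j=0}^{2} (−1)^j C(2,j)·(8−j)!.
Computing: 40320 − 10080 + 720 = 30960.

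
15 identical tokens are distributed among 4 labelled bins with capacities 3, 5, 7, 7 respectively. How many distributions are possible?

Ignoring the caps, the number of non-negative solutions to x_1+…+x_4 = 15 is C(18,3) = 816.
Subtract solutions that violate a single cap (substitute x_i' = x_i − (cap_i+1)): x_1 ≥ 4 gives C(14,3) = 364; x_2 ≥ 6 gives C(12,3) = 220; x_3 ≥ 8 gives C(10,3) = 120; x_4 ≥ 8 gives C(10,3) = 120. Together 824.
Add back pairs where two caps are both exceeded: 56 + 20 + 20 + 4 + 4 + 0 = 104.
By inclusion–exclusion the count is 816 − 824 + 104 = 96.

96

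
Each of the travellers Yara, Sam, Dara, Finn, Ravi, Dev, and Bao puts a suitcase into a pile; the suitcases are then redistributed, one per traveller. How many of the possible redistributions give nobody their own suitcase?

1854

This is the derangement count D_7: permutations of 7 items with no fixed point.
By inclusion–exclusion this is Σ_{j=0}^{7} (−1)^j C(7,j)·(7−j)!.
Computing: 5040 − 5040 + 2520 − 840 + 210 − 42 + 7 − 1 = 1854.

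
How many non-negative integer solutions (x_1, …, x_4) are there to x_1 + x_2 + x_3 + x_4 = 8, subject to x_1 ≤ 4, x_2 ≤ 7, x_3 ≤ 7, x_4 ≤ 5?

By stars and bars, unrestricted non-negative solutions to x_1+…+x_4 = 8 number C(8+3,3) = 165.
Subtract solutions that violate a single cap (substitute x_i' = x_i − (cap_i+1)): x_1 ≥ 5 gives C(6,3) = 20; x_2 ≥ 8 gives C(3,3) = 1; x_3 ≥ 8 gives C(3,3) = 1; x_4 ≥ 6 gives C(5,3) = 10. Together 32.
No two caps can be exceeded simultaneously, so the pair terms are all 0.
By inclusion–exclusion the count is 165 − 32 + 0 = 133.

133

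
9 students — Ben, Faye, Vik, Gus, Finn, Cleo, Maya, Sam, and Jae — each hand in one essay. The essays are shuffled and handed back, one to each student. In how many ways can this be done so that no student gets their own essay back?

133496

Count assignments avoiding every fixed point. For any j of the 9 students fixed to their own essay, the other 9−j can be arranged in (9−j)! ways.
By inclusion–exclusion this is Σ_{j=0}^{9} (−1)^j C(9,j)·(9−j)!.
Computing: 362880 − 362880 + 181440 − 60480 + 15120 − 3024 + 504 − 72 + 9 − 1 = 133496.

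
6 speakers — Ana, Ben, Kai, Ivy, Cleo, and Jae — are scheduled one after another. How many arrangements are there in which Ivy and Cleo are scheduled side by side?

240

Place the 4 others and the Ivy-Cleo pair as 5 objects in a line; the pair has 2 internal arrangements.
So the count is 2·(5)! = 240.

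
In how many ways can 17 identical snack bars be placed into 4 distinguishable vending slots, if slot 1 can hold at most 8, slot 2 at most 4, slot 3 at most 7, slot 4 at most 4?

Ignoring the caps, the number of non-negative solutions to x_1+…+x_4 = 17 is C(20,3) = 1140.
Subtract solutions that violate a single cap (substitute x_i' = x_i − (cap_i+1)): x_1 ≥ 9 gives C(11,3) = 165; x_2 ≥ 5 gives C(15,3) = 455; x_3 ≥ 8 gives C(12,3) = 220; x_4 ≥ 5 gives C(15,3) = 455. Together 1295.
Add back pairs where two caps are both exceeded: 20 + 1 + 20 + 35 + 120 + 35 = 231.
By inclusion–exclusion the count is 1140 − 1295 + 231 = 76.

76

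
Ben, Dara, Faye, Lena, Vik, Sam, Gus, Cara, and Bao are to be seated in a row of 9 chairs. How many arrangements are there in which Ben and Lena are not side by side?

282240

There are 9! = 362880 arrangements in all. If Ben and Lena are adjacent, merging them into one block gives 2·(8)! = 80640 arrangements.
Complementary counting: 362880 − 80640 = 282240.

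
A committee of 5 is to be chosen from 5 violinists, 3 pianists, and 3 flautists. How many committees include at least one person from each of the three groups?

Total 5-person selections from all 11: C(11,5) = 462.
Selections missing a whole group: no violinists → C(6,5) = 6; no pianists → C(8,5) = 56; no flautists → C(8,5) = 56.
Add back selections omitting two groups (i.e. drawn from a single group): C(5,5) + C(3,5) + C(3,5) = 1.
By inclusion–exclusion: 462 − 118 + 1 = 345.

345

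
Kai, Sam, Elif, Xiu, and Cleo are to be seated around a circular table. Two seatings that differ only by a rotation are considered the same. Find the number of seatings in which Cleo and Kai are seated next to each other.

Glue Cleo and Kai into a block (2 internal orders). Seating 4 units around a circle gives (3)! arrangements.
So 2 × (3)! = 2 × 6 = 12.

12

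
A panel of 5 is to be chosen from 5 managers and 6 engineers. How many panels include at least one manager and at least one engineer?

455

With no constraint there are C(11,5) = 462 possible selections.
Subtract selections that omit an entire group: no managers → C(6,5) = 6; no engineers → C(5,5) = 1.
Both groups omitted at once is impossible, so 462 − 7 = 455.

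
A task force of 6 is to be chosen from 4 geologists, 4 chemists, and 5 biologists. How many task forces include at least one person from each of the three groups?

1520

With no constraint there are C(13,6) = 1716 possible selections.
Subtract selections that omit an entire group: no geologists → C(9,6) = 84; no chemists → C(9,6) = 84; no biologists → C(8,6) = 28.
Add back selections omitting two groups (i.e. drawn from a single group): C(4,6) + C(4,6) + C(5,6) = 0.
By inclusion–exclusion: 1716 − 196 + 0 = 1520.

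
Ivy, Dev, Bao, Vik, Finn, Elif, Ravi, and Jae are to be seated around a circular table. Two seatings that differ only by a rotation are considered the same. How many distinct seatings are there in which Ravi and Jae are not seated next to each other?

Without the restriction there are (7)! = 5040 seatings.
Those with Ravi next to Jae: fuse the pair into one unit and seat 7 units around a circle — 2·(6)! = 1440.
Subtracting, 5040 − 1440 = 3600.

3600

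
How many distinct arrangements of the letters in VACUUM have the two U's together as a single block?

120

Treat the 2 copies of U as a single block. The multiset to arrange is then {UU, A, C, M, V}, 5 items in all.
All 5 items are distinct, so there are (5)! = 120 arrangements.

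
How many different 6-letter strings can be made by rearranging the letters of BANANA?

60

The 6 letters of BANANA have repeats: A appearing 3 times and N appearing twice.
So there are 6! / (3!·2!) = 60 distinguishable arrangements.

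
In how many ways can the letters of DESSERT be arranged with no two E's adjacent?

900

There are 7!/(2!·2!) = 1260 arrangements of DESSERT in total.
If the two E's are adjacent, glue them into one block, leaving 6 items to arrange: (6)!/(2!) = 360 ways.
Subtracting, 1260 − 360 = 900 arrangements keep the E's apart.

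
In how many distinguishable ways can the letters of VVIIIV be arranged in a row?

The 6 letters of VVIIIV have repeats: I appearing 3 times and V appearing 3 times.
The number of distinct arrangements is 6!/(3!·3!) = 720/36 = 20.

20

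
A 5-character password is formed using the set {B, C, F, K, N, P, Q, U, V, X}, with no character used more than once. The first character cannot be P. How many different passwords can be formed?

The first character has 10−1 = 9 choices (anything except P).
The remaining 4 characters are filled from the other 9 symbols without repetition: 9 × 8 × 7 × 6 = 3024.
Total: 9 × 3024 = 27216.

27216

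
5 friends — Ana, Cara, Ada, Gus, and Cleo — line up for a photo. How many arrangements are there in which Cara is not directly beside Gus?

There are 5! = 120 arrangements in all. If Cara and Gus are adjacent, merging them into one block gives 2·(4)! = 48 arrangements.
So 120 − 48 = 72 arrangements keep them apart.

72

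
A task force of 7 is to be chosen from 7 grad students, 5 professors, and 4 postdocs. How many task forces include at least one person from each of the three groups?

10283

With no constraint there are C(16,7) = 11440 possible selections.
Subtract selections that omit an entire group: no grad students → C(9,7) = 36; no professors → C(11,7) = 330; no postdocs → C(12,7) = 792.
Add back selections omitting two groups (i.e. drawn from a single group): C(7,7) + C(5,7) + C(4,7) = 1.
By inclusion–exclusion: 11440 − 1158 + 1 = 10283.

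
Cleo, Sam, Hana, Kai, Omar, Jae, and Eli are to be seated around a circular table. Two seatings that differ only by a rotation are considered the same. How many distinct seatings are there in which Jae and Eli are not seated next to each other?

All circular seatings of 7 people number (6)! = 720.
Those with Jae next to Eli: fuse the pair into one unit and seat 6 units around a circle — 2·(5)! = 240.
Subtracting, 720 − 240 = 480.

480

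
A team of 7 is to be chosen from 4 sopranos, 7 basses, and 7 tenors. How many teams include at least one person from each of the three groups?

With no constraint there are C(18,7) = 31824 possible selections.
Subtract selections that omit an entire group: no sopranos → C(14,7) = 3432; no basses → C(11,7) = 330; no tenors → C(11,7) = 330.
Add back selections omitting two groups (i.e. drawn from a single group): C(4,7) + C(7,7) + C(7,7) = 2.
By inclusion–exclusion: 31824 − 4092 + 2 = 27734.

27734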